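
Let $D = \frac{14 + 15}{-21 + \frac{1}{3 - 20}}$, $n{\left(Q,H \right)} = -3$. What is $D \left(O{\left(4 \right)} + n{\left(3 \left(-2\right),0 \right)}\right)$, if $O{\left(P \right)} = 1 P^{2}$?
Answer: $- \frac{6409}{358} \approx -17.902$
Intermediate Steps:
$D = - \frac{493}{358}$ ($D = \frac{29}{-21 + \frac{1}{-17}} = \frac{29}{-21 - \frac{1}{17}} = \frac{29}{- \frac{358}{17}} = 29 \left(- \frac{17}{358}\right) = - \frac{493}{358} \approx -1.3771$)
$O{\left(P \right)} = P^{2}$
$D \left(O{\left(4 \right)} + n{\left(3 \left(-2\right),0 \right)}\right) = - \frac{493 \left(4^{2} - 3\right)}{358} = - \frac{493 \left(16 - 3\right)}{358} = \left(- \frac{493}{358}\right) 13 = - \frac{6409}{358}$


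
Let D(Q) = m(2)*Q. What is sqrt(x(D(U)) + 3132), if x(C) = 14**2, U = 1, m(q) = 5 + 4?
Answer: 16*sqrt(13) ≈ 57.689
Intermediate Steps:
m(q) = 9
D(Q) = 9*Q
x(C) = 196
sqrt(x(D(U)) + 3132) = sqrt(196 + 3132) = sqrt(3328) = 16*sqrt(13)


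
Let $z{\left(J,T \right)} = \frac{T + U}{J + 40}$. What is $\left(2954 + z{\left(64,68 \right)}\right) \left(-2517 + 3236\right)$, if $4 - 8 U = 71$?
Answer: $\frac{1767449395}{832} \approx 2.1243 \cdot 10^{6}$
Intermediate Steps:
$U = - \frac{67}{8}$ ($U = \frac{1}{2} - \frac{71}{8} = - \frac{67}{8} \approx -8.375$)
$z{\left(J,T \right)} = \frac{- \frac{67}{8} + T}{40 + J}$ ($z{\left(J,T \right)} = \frac{T - \frac{67}{8}}{J + 40} = \frac{- \frac{67}{8} + T}{40 + J}$)
$\left(2954 + z{\left(64,68 \right)}\right) \left(-2517 + 3236\right) = \left(2954 + \frac{- \frac{67}{8} + 68}{40 + 64}\right) \left(-2517 + 3236\right) = \left(2954 + \frac{1}{104} \cdot \frac{477}{8}\right) 719 = \left(2954 + \frac{477}{832}\right) 719 = \frac{2458205}{832} \cdot 719 = \frac{1767449395}{832}$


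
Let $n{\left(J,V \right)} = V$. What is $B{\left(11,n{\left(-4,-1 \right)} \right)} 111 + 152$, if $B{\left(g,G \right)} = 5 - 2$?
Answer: $485$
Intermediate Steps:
$B{\left(g,G \right)} = 3$
$B{\left(11,n{\left(-4,-1 \right)} \right)} 111 + 152 = 3 \cdot 111 + 152 = 333 + 152 = 485$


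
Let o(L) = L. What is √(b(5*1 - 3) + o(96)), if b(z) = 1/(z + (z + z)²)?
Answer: √3458/6 ≈ 9.8008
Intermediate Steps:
b(z) = 1/(z + 4*z²) (b(z) = 1/(z + (2*z)²) = 1/(z + 4*z²))
√(b(5*1 - 3) + o(96)) = √(1/((5*1 - 3)*(1 + 4*(5*1 - 3))) + 96) = √(1/((5 - 3)*(1 + 4*(5 - 3))) + 96) = √(1/(2*(1 + 4*2)) + 96) = √(1/(2*(1 + 8)) + 96) = √((½)/9 + 96) = √((½)*(⅑) + 96) = √(1/18 + 96) = √(1729/18) = √3458/6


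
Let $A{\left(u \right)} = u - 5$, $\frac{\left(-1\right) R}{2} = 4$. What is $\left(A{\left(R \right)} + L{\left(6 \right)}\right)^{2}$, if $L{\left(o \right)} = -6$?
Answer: $361$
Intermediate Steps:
$R = -8$ ($R = \left(-2\right) 4 = -8$)
$A{\left(u \right)} = -5 + u$ ($A{\left(u \right)} = u - 5 = -5 + u$)
$\left(A{\left(R \right)} + L{\left(6 \right)}\right)^{2} = \left(\left(-5 - 8\right) - 6\right)^{2} = \left(-13 - 6\right)^{2} = \left(-19\right)^{2} = 361$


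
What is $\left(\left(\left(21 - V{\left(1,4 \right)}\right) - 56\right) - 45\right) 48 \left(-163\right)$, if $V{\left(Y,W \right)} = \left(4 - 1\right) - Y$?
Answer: $641568$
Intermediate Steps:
$V{\left(Y,W \right)} = 3 - Y$
$\left(\left(\left(21 - V{\left(1,4 \right)}\right) - 56\right) - 45\right) 48 \left(-163\right) = \left(\left(\left(21 - \left(3 - 1\right)\right) - 56\right) - 45\right) 48 \left(-163\right) = \left(\left(\left(21 - 2\right) - 56\right) - 45\right) 48 \left(-163\right) = \left(\left(19 - 56\right) - 45\right) 48 \left(-163\right) = \left(-37 - 45\right) 48 \left(-163\right) = \left(-82\right) 48 \left(-163\right) = \left(-3936\right) \left(-163\right) = 641568$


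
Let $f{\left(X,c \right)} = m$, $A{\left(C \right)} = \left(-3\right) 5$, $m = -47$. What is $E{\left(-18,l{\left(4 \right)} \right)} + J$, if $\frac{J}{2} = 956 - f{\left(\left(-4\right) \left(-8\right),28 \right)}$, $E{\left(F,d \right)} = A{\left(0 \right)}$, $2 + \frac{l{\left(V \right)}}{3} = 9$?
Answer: $1991$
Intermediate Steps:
$A{\left(C \right)} = -15$
$l{\left(V \right)} = 21$ ($l{\left(V \right)} = -6 + 3 \cdot 9 = -6 + 27 = 21$)
$E{\left(F,d \right)} = -15$
$f{\left(X,c \right)} = -47$
$J = 2006$ ($J = 2 \left(956 - -47\right) = 2 \left(956 + 47\right) = 2 \cdot 1003 = 2006$)
$E{\left(-18,l{\left(4 \right)} \right)} + J = -15 + 2006 = 1991$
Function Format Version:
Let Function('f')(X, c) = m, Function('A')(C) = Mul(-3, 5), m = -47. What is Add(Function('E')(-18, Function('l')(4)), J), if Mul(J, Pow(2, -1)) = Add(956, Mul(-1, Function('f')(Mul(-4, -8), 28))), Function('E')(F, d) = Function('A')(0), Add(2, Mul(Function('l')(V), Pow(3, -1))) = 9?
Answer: 1991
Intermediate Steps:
Function('A')(C) = -15
Function('l')(V) = 21 (Function('l')(V) = Add(-6, Mul(3, 9)) = Add(-6, 27) = 21)
Function('E')(F, d) = -15
Function('f')(X, c) = -47
J = 2006 (J = Mul(2, Add(956, Mul(-1, -47))) = Mul(2, Add(956, 47)) = Mul(2, 1003) = 2006)
Add(Function('E')(-18, Function('l')(4)), J) = Add(-15, 2006) = 1991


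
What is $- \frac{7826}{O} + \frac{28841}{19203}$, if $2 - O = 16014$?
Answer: $\frac{306042385}{153739218} \approx 1.9907$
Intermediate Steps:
$O = -16012$ ($O = 2 - 16014 = -16012$)
$- \frac{7826}{O} + \frac{28841}{19203} = - \frac{7826}{-16012} + \frac{28841}{19203} = \left(-7826\right) \left(- \frac{1}{16012}\right) + 28841 \cdot \frac{1}{19203} = \frac{3913}{8006} + \frac{28841}{19203} = \frac{306042385}{153739218}$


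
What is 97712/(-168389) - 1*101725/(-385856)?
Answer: -20573390447/64973905984 ≈ -0.31664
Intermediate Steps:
97712/(-168389) - 1*101725/(-385856) = 97712*(-1/168389) - 101725*(-1/385856) = -97712/168389 + 101725/385856 = -20573390447/64973905984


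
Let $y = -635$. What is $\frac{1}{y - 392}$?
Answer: $- \frac{1}{1027} \approx -0.00097371$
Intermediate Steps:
$\frac{1}{y - 392} = \frac{1}{-635 - 392} = \frac{1}{-1027} = - \frac{1}{1027}$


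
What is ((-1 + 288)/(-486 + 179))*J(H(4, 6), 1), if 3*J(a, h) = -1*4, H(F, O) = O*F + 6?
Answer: 1148/921 ≈ 1.2465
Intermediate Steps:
H(F, O) = 6 + F*O (H(F, O) = F*O + 6 = 6 + F*O)
J(a, h) = -4/3 (J(a, h) = (-1*4)/3 = (1/3)*(-4) = -4/3)
((-1 + 288)/(-486 + 179))*J(H(4, 6), 1) = ((-1 + 288)/(-486 + 179))*(-4/3) = (287/(-307))*(-4/3) = (287*(-1/307))*(-4/3) = -287/307*(-4/3) = 1148/921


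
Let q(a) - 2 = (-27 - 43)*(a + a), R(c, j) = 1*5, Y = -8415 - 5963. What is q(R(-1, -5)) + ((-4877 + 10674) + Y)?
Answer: -9279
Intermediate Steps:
Y = -14378
R(c, j) = 5
q(a) = 2 - 140*a (q(a) = 2 + (-27 - 43)*(a + a) = 2 - 140*a)
q(R(-1, -5)) + ((-4877 + 10674) + Y) = (2 - 140*5) + ((-4877 + 10674) - 14378) = (2 - 700) + (5797 - 14378) = -698 - 8581 = -9279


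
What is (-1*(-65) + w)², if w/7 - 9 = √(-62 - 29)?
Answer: 11925 + 1792*I*√91 ≈ 11925.0 + 17095.0*I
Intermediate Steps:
w = 63 + 7*I*√91 (w = 63 + 7*√(-62 - 29) = 63 + 7*√(-91) = 63 + 7*(I*√91) = 63 + 7*I*√91 ≈ 63.0 + 66.776*I)
(-1*(-65) + w)² = (-1*(-65) + (63 + 7*I*√91))² = (65 + (63 + 7*I*√91))² = (128 + 7*I*√91)²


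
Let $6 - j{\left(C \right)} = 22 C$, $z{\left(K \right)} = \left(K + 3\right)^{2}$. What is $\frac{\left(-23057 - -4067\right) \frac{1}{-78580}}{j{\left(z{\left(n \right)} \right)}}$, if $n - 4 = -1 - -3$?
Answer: $- \frac{633}{4651936} \approx -0.00013607$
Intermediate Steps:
$n = 6$ ($n = 4 - -2 = 4 + \left(-1 + 3\right) = 4 + 2 = 6$)
$z{\left(K \right)} = \left(3 + K\right)^{2}$
$j{\left(C \right)} = 6 - 22 C$
$\frac{\left(-23057 - -4067\right) \frac{1}{-78580}}{j{\left(z{\left(n \right)} \right)}} = \frac{\left(-23057 - -4067\right) \frac{1}{-78580}}{6 - 22 \left(3 + 6\right)^{2}} = \frac{\left(-23057 + 4067\right) \left(- \frac{1}{78580}\right)}{6 - 22 \cdot 9^{2}} = \frac{\left(-18990\right) \left(- \frac{1}{78580}\right)}{6 - 1782} = \frac{1899}{7858 \left(6 - 1782\right)} = \frac{1899}{7858 \left(-1776\right)} = \frac{1899}{7858} \left(- \frac{1}{1776}\right) = - \frac{633}{4651936}$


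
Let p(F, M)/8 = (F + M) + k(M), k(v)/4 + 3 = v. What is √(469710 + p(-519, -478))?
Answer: √446342 ≈ 668.09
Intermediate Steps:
k(v) = -12 + 4*v
p(F, M) = -96 + 8*F + 40*M (p(F, M) = 8*((F + M) + (-12 + 4*M)) = 8*(-12 + F + 5*M) = -96 + 8*F + 40*M)
√(469710 + p(-519, -478)) = √(469710 + (-96 + 8*(-519) + 40*(-478))) = √(469710 + (-96 - 4152 - 19120)) = √(469710 - 23368) = √446342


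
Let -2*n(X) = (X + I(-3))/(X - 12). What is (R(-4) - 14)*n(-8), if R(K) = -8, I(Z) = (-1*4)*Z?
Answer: -11/5 ≈ -2.2000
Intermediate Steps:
I(Z) = -4*Z
n(X) = -(12 + X)/(2*(-12 + X)) (n(X) = -(X - 4*(-3))/(2*(X - 12)) = -(X + 12)/(2*(-12 + X)) = -(12 + X)/(2*(-12 + X)))
(R(-4) - 14)*n(-8) = (-8 - 14)*((-12 - 1*(-8))/(2*(-12 - 8))) = -11*(-12 + 8)/(-20) = -11*(-1)*(-4)/20 = -22*⅒ = -11/5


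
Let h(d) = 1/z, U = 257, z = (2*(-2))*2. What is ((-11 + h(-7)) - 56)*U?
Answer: -138009/8 ≈ -17251.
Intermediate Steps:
z = -8 (z = -4*2 = -8)
h(d) = -⅛ (h(d) = 1/(-8) = -⅛)
((-11 + h(-7)) - 56)*U = ((-11 - ⅛) - 56)*257 = (-89/8 - 56)*257 = -537/8*257 = -138009/8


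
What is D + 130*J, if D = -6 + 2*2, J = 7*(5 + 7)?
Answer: 10918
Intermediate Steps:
J = 84 (J = 7*12 = 84)
D = -2 (D = -6 + 4 = -2)
D + 130*J = -2 + 130*84 = -2 + 10920 = 10918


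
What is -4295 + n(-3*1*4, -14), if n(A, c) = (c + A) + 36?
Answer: -4285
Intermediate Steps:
n(A, c) = 36 + A + c (n(A, c) = (A + c) + 36 = 36 + A + c)
-4295 + n(-3*1*4, -14) = -4295 + (36 - 3*1*4 - 14) = -4295 + (36 - 3*4 - 14) = -4295 + (36 - 12 - 14) = -4295 + 10 = -4285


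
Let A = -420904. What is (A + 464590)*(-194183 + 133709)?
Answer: -2641867164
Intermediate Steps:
(A + 464590)*(-194183 + 133709) = (-420904 + 464590)*(-194183 + 133709) = 43686*(-60474) = -2641867164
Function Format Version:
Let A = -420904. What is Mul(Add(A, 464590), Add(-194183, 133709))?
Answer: -2641867164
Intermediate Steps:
Mul(Add(A, 464590), Add(-194183, 133709)) = Mul(Add(-420904, 464590), Add(-194183, 133709)) = Mul(43686, -60474) = -2641867164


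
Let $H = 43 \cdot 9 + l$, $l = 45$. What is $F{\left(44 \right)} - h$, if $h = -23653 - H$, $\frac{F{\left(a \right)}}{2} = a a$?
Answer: $27957$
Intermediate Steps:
$F{\left(a \right)} = 2 a^{2}$ ($F{\left(a \right)} = 2 a a = 2 a^{2}$)
$H = 432$ ($H = 43 \cdot 9 + 45 = 387 + 45 = 432$)
$h = -24085$ ($h = -23653 - 432 = -24085$)
$F{\left(44 \right)} - h = 2 \cdot 44^{2} - -24085 = 2 \cdot 1936 + 24085 = 3872 + 24085 = 27957$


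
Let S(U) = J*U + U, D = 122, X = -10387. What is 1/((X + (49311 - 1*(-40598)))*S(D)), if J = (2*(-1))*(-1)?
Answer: 1/29105052 ≈ 3.4358e-8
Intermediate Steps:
J = 2 (J = -2*(-1) = 2)
S(U) = 3*U (S(U) = 2*U + U = 3*U)
1/((X + (49311 - 1*(-40598)))*S(D)) = 1/((-10387 + (49311 - 1*(-40598)))*((3*122))) = 1/((-10387 + (49311 + 40598))*366) = (1/366)/(-10387 + 89909) = (1/366)/79522 = (1/79522)*(1/366) = 1/29105052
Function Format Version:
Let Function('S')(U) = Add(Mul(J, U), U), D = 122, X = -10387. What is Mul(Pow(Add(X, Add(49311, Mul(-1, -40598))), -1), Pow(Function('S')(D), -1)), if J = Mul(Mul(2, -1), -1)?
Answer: Rational(1, 29105052) ≈ 3.4358e-8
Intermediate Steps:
J = 2 (J = Mul(-2, -1) = 2)
Function('S')(U) = Mul(3, U) (Function('S')(U) = Add(Mul(2, U), U) = Mul(3, U))
Mul(Pow(Add(X, Add(49311, Mul(-1, -40598))), -1), Pow(Function('S')(D), -1)) = Mul(Pow(Add(-10387, Add(49311, Mul(-1, -40598))), -1), Pow(Mul(3, 122), -1)) = Mul(Pow(Add(-10387, Add(49311, 40598)), -1), Pow(366, -1)) = Mul(Pow(Add(-10387, 89909), -1), Rational(1, 366)) = Mul(Pow(79522, -1), Rational(1, 366)) = Mul(Rational(1, 79522), Rational(1, 366)) = Rational(1, 29105052)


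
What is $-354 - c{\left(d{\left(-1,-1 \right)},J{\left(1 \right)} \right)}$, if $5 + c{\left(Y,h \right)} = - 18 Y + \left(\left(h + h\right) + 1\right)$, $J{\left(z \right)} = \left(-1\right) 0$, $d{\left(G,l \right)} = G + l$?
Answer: $-386$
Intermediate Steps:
$J{\left(z \right)} = 0$
$c{\left(Y,h \right)} = -4 - 18 Y + 2 h$ ($c{\left(Y,h \right)} = -5 - \left(-1 - 2 h + 18 Y\right) = -5 + \left(1 - 18 Y + 2 h\right) = -4 - 18 Y + 2 h$)
$-354 - c{\left(d{\left(-1,-1 \right)},J{\left(1 \right)} \right)} = -354 - \left(-4 - 18 \left(-1 - 1\right) + 2 \cdot 0\right) = -354 - \left(-4 - -36 + 0\right) = -354 - \left(-4 + 36 + 0\right) = -354 - 32 = -386$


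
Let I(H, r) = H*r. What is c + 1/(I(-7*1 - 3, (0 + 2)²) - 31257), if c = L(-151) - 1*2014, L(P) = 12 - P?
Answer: -57930748/31297 ≈ -1851.0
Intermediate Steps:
c = -1851 (c = (12 - 1*(-151)) - 1*2014 = (12 + 151) - 2014 = 163 - 2014 = -1851)
c + 1/(I(-7*1 - 3, (0 + 2)²) - 31257) = -1851 + 1/((-7*1 - 3)*(0 + 2)² - 31257) = -1851 + 1/((-7 - 3)*2² - 31257) = -1851 + 1/(-10*4 - 31257) = -1851 + 1/(-40 - 31257) = -1851 + 1/(-31297) = -1851 - 1/31297 = -57930748/31297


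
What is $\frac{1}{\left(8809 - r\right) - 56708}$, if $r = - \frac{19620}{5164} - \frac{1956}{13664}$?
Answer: $- \frac{4410056}{211219885565} \approx -2.0879 \cdot 10^{-5}$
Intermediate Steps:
$r = - \frac{17386779}{4410056}$ ($r = \left(-19620\right) \frac{1}{5164} - \frac{489}{3416} = - \frac{4905}{1291} - \frac{489}{3416} = - \frac{17386779}{4410056} \approx -3.9425$)
$\frac{1}{\left(8809 - r\right) - 56708} = \frac{1}{\left(8809 - - \frac{17386779}{4410056}\right) - 56708} = \frac{1}{\left(8809 + \frac{17386779}{4410056}\right) - 56708} = \frac{1}{\frac{38865570083}{4410056} - 56708} = \frac{1}{- \frac{211219885565}{4410056}} = - \frac{4410056}{211219885565}$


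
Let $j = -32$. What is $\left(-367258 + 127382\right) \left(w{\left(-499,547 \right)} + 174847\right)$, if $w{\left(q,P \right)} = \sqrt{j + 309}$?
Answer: $-41941598972 - 239876 \sqrt{277} \approx -4.1946 \cdot 10^{10}$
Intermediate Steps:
$w{\left(q,P \right)} = \sqrt{277}$ ($w{\left(q,P \right)} = \sqrt{-32 + 309} = \sqrt{277}$)
$\left(-367258 + 127382\right) \left(w{\left(-499,547 \right)} + 174847\right) = \left(-367258 + 127382\right) \left(\sqrt{277} + 174847\right) = - 239876 \left(174847 + \sqrt{277}\right) = -41941598972 - 239876 \sqrt{277}$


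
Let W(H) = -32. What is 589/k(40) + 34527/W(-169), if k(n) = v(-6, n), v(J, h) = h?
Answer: -170279/160 ≈ -1064.2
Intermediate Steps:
k(n) = n
589/k(40) + 34527/W(-169) = 589/40 + 34527/(-32) = 589*(1/40) + 34527*(-1/32) = 589/40 - 34527/32 = -170279/160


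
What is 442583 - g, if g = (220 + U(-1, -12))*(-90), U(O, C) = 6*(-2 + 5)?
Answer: 464003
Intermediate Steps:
U(O, C) = 18 (U(O, C) = 6*3 = 18)
g = -21420 (g = (220 + 18)*(-90) = 238*(-90) = -21420)
442583 - g = 442583 - 1*(-21420) = 442583 + 21420 = 464003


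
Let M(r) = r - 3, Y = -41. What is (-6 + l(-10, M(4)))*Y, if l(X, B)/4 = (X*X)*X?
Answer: 164246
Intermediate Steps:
M(r) = -3 + r
l(X, B) = 4*X³ (l(X, B) = 4*((X*X)*X) = 4*(X²*X) = 4*X³)
(-6 + l(-10, M(4)))*Y = (-6 + 4*(-10)³)*(-41) = (-6 + 4*(-1000))*(-41) = (-6 - 4000)*(-41) = -4006*(-41) = 164246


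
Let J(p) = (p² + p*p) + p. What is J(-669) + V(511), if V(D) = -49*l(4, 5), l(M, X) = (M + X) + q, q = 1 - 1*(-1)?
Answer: 893914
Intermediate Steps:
q = 2 (q = 1 + 1 = 2)
l(M, X) = 2 + M + X (l(M, X) = (M + X) + 2 = 2 + M + X)
J(p) = p + 2*p² (J(p) = (p² + p²) + p = 2*p² + p = p + 2*p²)
V(D) = -539 (V(D) = -49*(2 + 4 + 5) = -49*11 = -539)
J(-669) + V(511) = -669*(1 + 2*(-669)) - 539 = -669*(1 - 1338) - 539 = -669*(-1337) - 539 = 894453 - 539 = 893914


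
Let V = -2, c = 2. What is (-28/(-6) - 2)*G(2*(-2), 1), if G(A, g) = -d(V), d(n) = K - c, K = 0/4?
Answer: 16/3 ≈ 5.3333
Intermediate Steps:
K = 0 (K = 0*(1/4) = 0)
d(n) = -2 (d(n) = 0 - 1*2 = 0 - 2 = -2)
G(A, g) = 2 (G(A, g) = -1*(-2) = 2)
(-28/(-6) - 2)*G(2*(-2), 1) = (-28/(-6) - 2)*2 = (-28*(-1/6) - 2)*2 = (14/3 - 2)*2 = (8/3)*2 = 16/3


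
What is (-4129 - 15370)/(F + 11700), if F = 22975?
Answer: -19499/34675 ≈ -0.56234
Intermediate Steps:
(-4129 - 15370)/(F + 11700) = (-4129 - 15370)/(22975 + 11700) = -19499/34675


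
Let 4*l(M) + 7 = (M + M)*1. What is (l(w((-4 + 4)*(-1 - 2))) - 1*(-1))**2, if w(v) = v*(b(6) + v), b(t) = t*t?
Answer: 9/16 ≈ 0.56250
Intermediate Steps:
b(t) = t**2
w(v) = v*(36 + v) (w(v) = v*(6**2 + v) = v*(36 + v))
l(M) = -7/4 + M/2 (l(M) = -7/4 + ((M + M)*1)/4 = -7/4 + ((2*M)*1)/4 = -7/4 + (2*M)/4 = -7/4 + M/2)
(l(w((-4 + 4)*(-1 - 2))) - 1*(-1))**2 = ((-7/4 + (((-4 + 4)*(-1 - 2))*(36 + (-4 + 4)*(-1 - 2)))/2) - 1*(-1))**2 = ((-7/4 + ((0*(-3))*(36 + 0*(-3)))/2) + 1)**2 = ((-7/4 + (0*(36 + 0))/2) + 1)**2 = ((-7/4 + (0*36)/2) + 1)**2 = ((-7/4 + (1/2)*0) + 1)**2 = ((-7/4 + 0) + 1)**2 = (-7/4 + 1)**2 = (-3/4)**2 = 9/16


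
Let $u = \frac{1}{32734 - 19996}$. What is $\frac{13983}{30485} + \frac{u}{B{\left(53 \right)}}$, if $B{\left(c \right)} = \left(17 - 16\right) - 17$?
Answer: $\frac{2849816779}{6213086880} \approx 0.45868$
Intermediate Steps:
$B{\left(c \right)} = -16$ ($B{\left(c \right)} = 1 - 17 = -16$)
$u = \frac{1}{12738} \approx 7.8505 \cdot 10^{-5}$
$\frac{13983}{30485} + \frac{u}{B{\left(53 \right)}} = \frac{13983}{30485} + \frac{1}{12738 \left(-16\right)} = 13983 \cdot \frac{1}{30485} + \frac{1}{12738} \left(- \frac{1}{16}\right) = \frac{13983}{30485} - \frac{1}{203808} = \frac{2849816779}{6213086880}$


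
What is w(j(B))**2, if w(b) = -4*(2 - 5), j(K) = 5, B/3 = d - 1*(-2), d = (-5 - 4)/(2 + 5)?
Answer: 144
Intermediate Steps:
d = -9/7 ≈ -1.2857
B = 15/7 (B = 3*(-9/7 - 1*(-2)) = 3*(-9/7 + 2) = 3*(5/7) = 15/7 ≈ 2.1429)
w(b) = 12 (w(b) = -4*(-3) = 12)
w(j(B))**2 = 12**2 = 144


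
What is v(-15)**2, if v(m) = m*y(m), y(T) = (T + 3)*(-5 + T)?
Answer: 12960000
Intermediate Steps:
y(T) = (-5 + T)*(3 + T) (y(T) = (3 + T)*(-5 + T) = (-5 + T)*(3 + T))
v(m) = m*(-15 + m**2 - 2*m)
v(-15)**2 = (-15*(-15 + (-15)**2 - 2*(-15)))**2 = (-15*(-15 + 225 + 30))**2 = (-15*240)**2 = (-3600)**2 = 12960000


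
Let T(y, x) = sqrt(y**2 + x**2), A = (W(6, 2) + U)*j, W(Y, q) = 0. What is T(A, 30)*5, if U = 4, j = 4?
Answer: 170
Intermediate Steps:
A = 16 (A = (0 + 4)*4 = 4*4 = 16)
T(y, x) = sqrt(x**2 + y**2)
T(A, 30)*5 = sqrt(30**2 + 16**2)*5 = sqrt(900 + 256)*5 = sqrt(1156)*5 = 34*5 = 170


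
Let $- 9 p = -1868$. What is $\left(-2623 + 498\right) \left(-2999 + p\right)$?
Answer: $\frac{53386375}{9} \approx 5.9318 \cdot 10^{6}$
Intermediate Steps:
$p = \frac{1868}{9}$ ($p = \left(- \frac{1}{9}\right) \left(-1868\right) = \frac{1868}{9} \approx 207.56$)
$\left(-2623 + 498\right) \left(-2999 + p\right) = \left(-2623 + 498\right) \left(-2999 + \frac{1868}{9}\right) = \left(-2125\right) \left(- \frac{25123}{9}\right) = \frac{53386375}{9}$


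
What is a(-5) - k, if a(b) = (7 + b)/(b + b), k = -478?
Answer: 2389/5 ≈ 477.80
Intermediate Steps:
a(b) = (7 + b)/(2*b) (a(b) = (7 + b)/((2*b)) = (7 + b)*(1/(2*b)) = (7 + b)/(2*b))
a(-5) - k = (½)*(7 - 5)/(-5) - 1*(-478) = (½)*(-⅕)*2 + 478 = -⅕ + 478 = 2389/5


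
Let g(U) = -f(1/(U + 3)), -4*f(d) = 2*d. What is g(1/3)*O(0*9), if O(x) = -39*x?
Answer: 0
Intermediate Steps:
f(d) = -d/2
g(U) = 1/(2*(3 + U)) (g(U) = -(-1)/(2*(U + 3)) = -(-1)/(2*(3 + U)) = 1/(2*(3 + U)))
g(1/3)*O(0*9) = (1/(2*(3 + 1/3)))*(-0*9) = (1/(2*(3 + ⅓)))*(-39*0) = (1/(2*(10/3)))*0 = ((½)*(3/10))*0 = (3/20)*0 = 0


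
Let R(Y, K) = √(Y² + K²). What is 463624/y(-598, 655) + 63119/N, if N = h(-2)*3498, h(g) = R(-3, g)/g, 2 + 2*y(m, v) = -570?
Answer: -231812/143 - 63119*√13/22737 ≈ -1631.1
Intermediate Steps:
R(Y, K) = √(K² + Y²)
y(m, v) = -286 (y(m, v) = -1 + (½)*(-570) = -1 - 285 = -286)
h(g) = √(9 + g²)/g (h(g) = √(g² + (-3)²)/g = √(g² + 9)/g = √(9 + g²)/g)
N = -1749*√13 (N = (√(9 + (-2)²)/(-2))*3498 = -√(9 + 4)/2*3498 = -√13/2*3498 = -1749*√13 ≈ -6306.1)
463624/y(-598, 655) + 63119/N = 463624/(-286) + 63119/((-1749*√13)) = 463624*(-1/286) + 63119*(-√13/22737) = -231812/143 - 63119*√13/22737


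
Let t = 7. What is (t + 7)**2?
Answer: 196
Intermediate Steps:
(t + 7)**2 = (7 + 7)**2 = 14**2 = 196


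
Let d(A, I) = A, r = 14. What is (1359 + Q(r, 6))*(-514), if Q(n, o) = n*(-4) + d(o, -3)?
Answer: -672826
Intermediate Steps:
Q(n, o) = o - 4*n (Q(n, o) = n*(-4) + o = -4*n + o = o - 4*n)
(1359 + Q(r, 6))*(-514) = (1359 + (6 - 4*14))*(-514) = (1359 + (6 - 56))*(-514) = (1359 - 50)*(-514) = 1309*(-514) = -672826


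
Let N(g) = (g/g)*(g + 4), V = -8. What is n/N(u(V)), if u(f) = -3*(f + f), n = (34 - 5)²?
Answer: 841/52 ≈ 16.173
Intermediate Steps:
n = 841 (n = 29² = 841)
u(f) = -6*f
N(g) = 4 + g (N(g) = 1*(4 + g) = 4 + g)
n/N(u(V)) = 841/(4 - 6*(-8)) = 841/(4 + 48) = 841/52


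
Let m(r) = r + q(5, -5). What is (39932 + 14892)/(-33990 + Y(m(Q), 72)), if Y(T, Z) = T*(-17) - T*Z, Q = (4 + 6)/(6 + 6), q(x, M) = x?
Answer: -328944/207055 ≈ -1.5887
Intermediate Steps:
Q = 5/6 (Q = 10/12 = 10*(1/12) = 5/6 ≈ 0.83333)
m(r) = 5 + r (m(r) = r + 5 = 5 + r)
Y(T, Z) = -17*T - T*Z
(39932 + 14892)/(-33990 + Y(m(Q), 72)) = (39932 + 14892)/(-33990 - (5 + 5/6)*(17 + 72)) = 54824/(-33990 - 1*35/6*89) = 54824/(-33990 - 3115/6) = 54824/(-207055/6) = 54824*(-6/207055) = -328944/207055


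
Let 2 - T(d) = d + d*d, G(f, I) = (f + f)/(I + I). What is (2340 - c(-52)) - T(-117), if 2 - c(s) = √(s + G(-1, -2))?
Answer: 15908 + I*√206/2 ≈ 15908.0 + 7.1764*I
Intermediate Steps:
G(f, I) = f/I (G(f, I) = (2*f)/((2*I)) = (2*f)*(1/(2*I)) = f/I)
T(d) = 2 - d - d² (T(d) = 2 - (d + d*d) = 2 - (d + d²) = 2 + (-d - d²) = 2 - d - d²)
c(s) = 2 - √(½ + s) (c(s) = 2 - √(s - 1/(-2)) = 2 - √(s - 1*(-½)) = 2 - √(s + ½) = 2 - √(½ + s))
(2340 - c(-52)) - T(-117) = (2340 - (2 - √(2 + 4*(-52))/2)) - (2 - 1*(-117) - 1*(-117)²) = (2340 - (2 - √(2 - 208)/2)) - (2 + 117 - 1*13689) = (2340 - (2 - I*√206/2)) - (2 + 117 - 13689) = (2340 - (2 - I*√206/2)) - 1*(-13570) = (2340 - (2 - I*√206/2)) + 13570 = (2340 + (-2 + I*√206/2)) + 13570 = (2338 + I*√206/2) + 13570 = 15908 + I*√206/2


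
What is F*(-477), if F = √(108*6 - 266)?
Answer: -477*√382 ≈ -9322.9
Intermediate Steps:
F = √382 (F = √(648 - 266) = √382 ≈ 19.545)
F*(-477) = √382*(-477) = -477*√382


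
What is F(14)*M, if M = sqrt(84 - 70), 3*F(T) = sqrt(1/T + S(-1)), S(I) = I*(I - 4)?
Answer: sqrt(71)/3 ≈ 2.8087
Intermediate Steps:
S(I) = I*(-4 + I)
F(T) = sqrt(5 + 1/T)/3 (F(T) = sqrt(1/T - (-4 - 1))/3 = sqrt(1/T - 1*(-5))/3 = sqrt(1/T + 5)/3 = sqrt(5 + 1/T)/3)
M = sqrt(14) ≈ 3.7417
F(14)*M = (sqrt(5 + 1/14)/3)*sqrt(14) = (sqrt(71/14)/3)*sqrt(14) = ((sqrt(994)/14)/3)*sqrt(14) = (sqrt(994)/42)*sqrt(14) = sqrt(71)/3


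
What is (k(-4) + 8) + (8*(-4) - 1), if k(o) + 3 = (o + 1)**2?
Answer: -19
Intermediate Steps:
k(o) = -3 + (1 + o)**2 (k(o) = -3 + (o + 1)**2 = -3 + (1 + o)**2)
(k(-4) + 8) + (8*(-4) - 1) = ((-3 + (1 - 4)**2) + 8) + (8*(-4) - 1) = ((-3 + (-3)**2) + 8) + (-32 - 1) = ((-3 + 9) + 8) - 33 = (6 + 8) - 33 = 14 - 33 = -19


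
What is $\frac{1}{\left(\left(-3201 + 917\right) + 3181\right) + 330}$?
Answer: $\frac{1}{1227} \approx 0.000815$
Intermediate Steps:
$\frac{1}{\left(\left(-3201 + 917\right) + 3181\right) + 330} = \frac{1}{\left(-2284 + 3181\right) + 330} = \frac{1}{897 + 330} = \frac{1}{1227}$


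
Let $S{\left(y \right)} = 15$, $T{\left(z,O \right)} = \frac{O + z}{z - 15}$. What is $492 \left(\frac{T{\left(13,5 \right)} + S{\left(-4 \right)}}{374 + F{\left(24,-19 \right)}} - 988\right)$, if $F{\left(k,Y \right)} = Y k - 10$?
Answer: $- \frac{11180946}{23} \approx -4.8613 \cdot 10^{5}$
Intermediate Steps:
$T{\left(z,O \right)} = \frac{O + z}{-15 + z}$
$F{\left(k,Y \right)} = -10 + Y k$
$492 \left(\frac{T{\left(13,5 \right)} + S{\left(-4 \right)}}{374 + F{\left(24,-19 \right)}} - 988\right) = 492 \left(\frac{\frac{5 + 13}{-15 + 13} + 15}{374 - 466} - 988\right) = 492 \left(\frac{\frac{1}{-2} \cdot 18 + 15}{374 - 466} - 988\right) = 492 \left(\frac{\left(- \frac{1}{2}\right) 18 + 15}{374 - 466} - 988\right) = 492 \left(\frac{-9 + 15}{-92} - 988\right) = 492 \left(6 \left(- \frac{1}{92}\right) - 988\right) = 492 \left(- \frac{3}{46} - 988\right) = 492 \left(- \frac{45451}{46}\right) = - \frac{11180946}{23}$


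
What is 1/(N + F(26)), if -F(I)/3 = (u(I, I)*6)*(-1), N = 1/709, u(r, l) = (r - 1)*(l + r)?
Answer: 709/16590601 ≈ 4.2735e-5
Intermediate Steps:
u(r, l) = (-1 + r)*(l + r)
N = 1/709 ≈ 0.0014104
F(I) = -36*I + 36*I**2 (F(I) = -3*(I**2 - I - I + I*I)*6*(-1) = -3*(I**2 - I - I + I**2)*6*(-1) = -3*(-2*I + 2*I**2)*6*(-1) = -3*(-12*I + 12*I**2)*(-1) = -3*(-12*I**2 + 12*I) = -36*I + 36*I**2)
1/(N + F(26)) = 1/(1/709 + 36*26*(-1 + 26)) = 1/(1/709 + 36*26*25) = 1/(1/709 + 23400) = 1/(16590601/709) = 709/16590601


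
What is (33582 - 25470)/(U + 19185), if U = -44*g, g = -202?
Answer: 8112/28073 ≈ 0.28896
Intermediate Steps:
U = 8888 (U = -44*(-202) = 8888)
(33582 - 25470)/(U + 19185) = (33582 - 25470)/(8888 + 19185) = 8112/28073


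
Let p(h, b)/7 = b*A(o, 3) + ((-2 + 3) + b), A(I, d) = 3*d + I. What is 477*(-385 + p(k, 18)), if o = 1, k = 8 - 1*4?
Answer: 480816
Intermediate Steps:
k = 4 (k = 8 - 4 = 4)
A(I, d) = I + 3*d
p(h, b) = 7 + 77*b (p(h, b) = 7*(b*(1 + 3*3) + ((-2 + 3) + b)) = 7*(b*(1 + 9) + (1 + b)) = 7*(b*10 + (1 + b)) = 7*(10*b + (1 + b)) = 7*(1 + 11*b) = 7 + 77*b)
477*(-385 + p(k, 18)) = 477*(-385 + (7 + 77*18)) = 477*(-385 + (7 + 1386)) = 477*(-385 + 1393) = 477*1008 = 480816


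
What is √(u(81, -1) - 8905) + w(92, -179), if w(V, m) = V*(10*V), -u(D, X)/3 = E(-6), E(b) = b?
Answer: 84640 + I*√8887 ≈ 84640.0 + 94.271*I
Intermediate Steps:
u(D, X) = 18 (u(D, X) = -3*(-6) = 18)
w(V, m) = 10*V²
√(u(81, -1) - 8905) + w(92, -179) = √(18 - 8905) + 10*92² = √(-8887) + 10*8464 = I*√8887 + 84640 = 84640 + I*√8887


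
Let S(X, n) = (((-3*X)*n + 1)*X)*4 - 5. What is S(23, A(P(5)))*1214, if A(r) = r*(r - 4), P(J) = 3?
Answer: 23225034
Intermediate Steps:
A(r) = r*(-4 + r)
S(X, n) = -5 + 4*X*(1 - 3*X*n) (S(X, n) = ((-3*X*n + 1)*X)*4 - 5 = ((1 - 3*X*n)*X)*4 - 5 = (X*(1 - 3*X*n))*4 - 5 = 4*X*(1 - 3*X*n) - 5 = -5 + 4*X*(1 - 3*X*n))
S(23, A(P(5)))*1214 = (-5 + 4*23 - 12*3*(-4 + 3)*23²)*1214 = (-5 + 92 - 12*3*(-1)*529)*1214 = (-5 + 92 - 12*(-3)*529)*1214 = (-5 + 92 + 19044)*1214 = 19131*1214 = 23225034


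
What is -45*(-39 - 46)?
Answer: 3825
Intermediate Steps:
-45*(-39 - 46) = -45*(-85) = 3825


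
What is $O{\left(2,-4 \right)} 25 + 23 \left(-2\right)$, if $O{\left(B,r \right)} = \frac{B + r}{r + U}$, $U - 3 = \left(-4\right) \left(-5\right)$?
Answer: $- \frac{924}{19} \approx -48.632$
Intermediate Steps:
$U = 23$ ($U = 3 - -20 = 3 + 20 = 23$)
$O{\left(B,r \right)} = \frac{B + r}{23 + r}$ ($O{\left(B,r \right)} = \frac{B + r}{r + 23} = \frac{B + r}{23 + r}$)
$O{\left(2,-4 \right)} 25 + 23 \left(-2\right) = \frac{2 - 4}{23 - 4} \cdot 25 + 23 \left(-2\right) = \frac{1}{19} \left(-2\right) 25 - 46 = \left(- \frac{2}{19}\right) 25 - 46 = - \frac{50}{19} - 46 = - \frac{924}{19}$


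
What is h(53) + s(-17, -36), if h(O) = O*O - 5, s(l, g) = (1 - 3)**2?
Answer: 2808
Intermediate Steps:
s(l, g) = 4 (s(l, g) = (-2)**2 = 4)
h(O) = -5 + O**2 (h(O) = O**2 - 5 = -5 + O**2)
h(53) + s(-17, -36) = (-5 + 53**2) + 4 = (-5 + 2809) + 4 = 2804 + 4 = 2808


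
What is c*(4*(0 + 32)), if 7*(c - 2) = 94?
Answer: 13824/7 ≈ 1974.9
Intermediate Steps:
c = 108/7 (c = 2 + (⅐)*94 = 2 + 94/7 = 108/7 ≈ 15.429)
c*(4*(0 + 32)) = 108*(4*(0 + 32))/7 = 108*(4*32)/7 = (108/7)*128 = 13824/7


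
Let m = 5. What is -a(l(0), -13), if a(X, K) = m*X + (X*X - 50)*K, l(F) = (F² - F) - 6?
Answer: -152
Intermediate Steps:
l(F) = -6 + F² - F
a(X, K) = 5*X + K*(-50 + X²) (a(X, K) = 5*X + (X*X - 50)*K = 5*X + (X² - 50)*K = 5*X + (-50 + X²)*K = 5*X + K*(-50 + X²))
-a(l(0), -13) = -(-50*(-13) + 5*(-6 + 0² - 1*0) - 13*(-6 + 0² - 1*0)²) = -(650 + 5*(-6 + 0 + 0) - 13*(-6 + 0 + 0)²) = -(650 + 5*(-6) - 13*(-6)²) = -(650 - 30 - 13*36) = -(650 - 30 - 468) = -1*152 = -152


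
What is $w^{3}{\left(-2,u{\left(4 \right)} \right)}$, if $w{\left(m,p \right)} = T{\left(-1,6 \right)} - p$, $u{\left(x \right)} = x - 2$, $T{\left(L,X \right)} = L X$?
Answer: $-512$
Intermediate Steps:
$u{\left(x \right)} = -2 + x$ ($u{\left(x \right)} = x - 2 = -2 + x$)
$w{\left(m,p \right)} = -6 - p$ ($w{\left(m,p \right)} = \left(-1\right) 6 - p = -6 - p$)
$w^{3}{\left(-2,u{\left(4 \right)} \right)} = \left(-6 - \left(-2 + 4\right)\right)^{3} = \left(-6 - 2\right)^{3} = \left(-8\right)^{3} = -512$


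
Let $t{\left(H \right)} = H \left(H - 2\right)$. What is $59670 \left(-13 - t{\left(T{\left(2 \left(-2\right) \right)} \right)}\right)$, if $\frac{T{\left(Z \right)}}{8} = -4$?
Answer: $-65696670$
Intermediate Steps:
$T{\left(Z \right)} = -32$ ($T{\left(Z \right)} = 8 \left(-4\right) = -32$)
$t{\left(H \right)} = H \left(-2 + H\right)$
$59670 \left(-13 - t{\left(T{\left(2 \left(-2\right) \right)} \right)}\right) = 59670 \left(-13 - - 32 \left(-2 - 32\right)\right) = 59670 \left(-13 - \left(-32\right) \left(-34\right)\right) = 59670 \left(-13 - 1088\right) = 59670 \left(-1101\right) = -65696670$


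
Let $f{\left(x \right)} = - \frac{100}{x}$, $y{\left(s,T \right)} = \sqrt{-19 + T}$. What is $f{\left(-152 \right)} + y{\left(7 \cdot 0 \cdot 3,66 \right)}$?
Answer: $\frac{25}{38} + \sqrt{47} \approx 7.5135$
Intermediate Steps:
$f{\left(-152 \right)} + y{\left(7 \cdot 0 \cdot 3,66 \right)} = - \frac{100}{-152} + \sqrt{-19 + 66} = \left(-100\right) \left(- \frac{1}{152}\right) + \sqrt{47} = \frac{25}{38} + \sqrt{47}$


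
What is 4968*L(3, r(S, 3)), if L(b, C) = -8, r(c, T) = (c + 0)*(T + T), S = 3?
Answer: -39744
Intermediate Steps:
r(c, T) = 2*T*c (r(c, T) = c*(2*T) = 2*T*c)
4968*L(3, r(S, 3)) = 4968*(-8) = -39744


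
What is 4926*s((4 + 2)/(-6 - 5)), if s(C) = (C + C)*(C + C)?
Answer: 709344/121 ≈ 5862.3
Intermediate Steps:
s(C) = 4*C² (s(C) = (2*C)*(2*C) = 4*C²)
4926*s((4 + 2)/(-6 - 5)) = 4926*(4*((4 + 2)/(-6 - 5))²) = 4926*(4*(6/(-11))²) = 4926*(4*(6*(-1/11))²) = 4926*(4*(-6/11)²) = 4926*(4*(36/121)) = 4926*(144/121) = 709344/121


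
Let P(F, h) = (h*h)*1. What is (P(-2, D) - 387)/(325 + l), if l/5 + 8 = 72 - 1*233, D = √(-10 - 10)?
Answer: 407/520 ≈ 0.78269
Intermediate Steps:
D = 2*I*√5 (D = √(-20) = 2*I*√5 ≈ 4.4721*I)
P(F, h) = h² (P(F, h) = h²*1 = h²)
l = -845 (l = -40 + 5*(72 - 1*233) = -40 + 5*(72 - 233) = -40 + 5*(-161) = -40 - 805 = -845)
(P(-2, D) - 387)/(325 + l) = ((2*I*√5)² - 387)/(325 - 845) = (-20 - 387)/(-520) = -407*(-1/520) = 407/520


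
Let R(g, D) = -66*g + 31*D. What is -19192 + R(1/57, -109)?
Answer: -428871/19 ≈ -22572.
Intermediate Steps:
-19192 + R(1/57, -109) = -19192 + (-66/57 + 31*(-109)) = -19192 + (-66*1/57 - 3379) = -19192 + (-22/19 - 3379) = -19192 - 64223/19 = -428871/19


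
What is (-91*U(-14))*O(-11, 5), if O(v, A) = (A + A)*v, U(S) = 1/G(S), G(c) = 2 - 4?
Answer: -5005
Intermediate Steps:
G(c) = -2
U(S) = -½ (U(S) = 1/(-2) = -½)
O(v, A) = 2*A*v (O(v, A) = (2*A)*v = 2*A*v)
(-91*U(-14))*O(-11, 5) = (-91*(-½))*(2*5*(-11)) = (91/2)*(-110) = -5005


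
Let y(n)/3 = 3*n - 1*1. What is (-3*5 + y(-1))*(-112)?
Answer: 3024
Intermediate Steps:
y(n) = -3 + 9*n (y(n) = 3*(3*n - 1*1) = 3*(3*n - 1) = 3*(-1 + 3*n) = -3 + 9*n)
(-3*5 + y(-1))*(-112) = (-3*5 + (-3 + 9*(-1)))*(-112) = (-15 + (-3 - 9))*(-112) = (-15 - 12)*(-112) = -27*(-112) = 3024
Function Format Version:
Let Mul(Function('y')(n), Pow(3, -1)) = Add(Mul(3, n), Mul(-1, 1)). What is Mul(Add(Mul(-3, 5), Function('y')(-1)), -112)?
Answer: 3024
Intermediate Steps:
Function('y')(n) = Add(-3, Mul(9, n)) (Function('y')(n) = Mul(3, Add(Mul(3, n), Mul(-1, 1))) = Mul(3, Add(Mul(3, n), -1)) = Mul(3, Add(-1, Mul(3, n))) = Add(-3, Mul(9, n)))
Mul(Add(Mul(-3, 5), Function('y')(-1)), -112) = Mul(Add(Mul(-3, 5), Add(-3, Mul(9, -1))), -112) = Mul(Add(-15, Add(-3, -9)), -112) = Mul(Add(-15, -12), -112) = Mul(-27, -112) = 3024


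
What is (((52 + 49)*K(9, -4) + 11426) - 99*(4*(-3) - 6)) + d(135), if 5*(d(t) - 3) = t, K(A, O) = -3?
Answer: 12935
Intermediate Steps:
d(t) = 3 + t/5
(((52 + 49)*K(9, -4) + 11426) - 99*(4*(-3) - 6)) + d(135) = (((52 + 49)*(-3) + 11426) - 99*(4*(-3) - 6)) + (3 + (1/5)*135) = ((101*(-3) + 11426) - 99*(-12 - 6)) + (3 + 27) = ((-303 + 11426) - 99*(-18)) + 30 = (11123 + 1782) + 30 = 12905 + 30 = 12935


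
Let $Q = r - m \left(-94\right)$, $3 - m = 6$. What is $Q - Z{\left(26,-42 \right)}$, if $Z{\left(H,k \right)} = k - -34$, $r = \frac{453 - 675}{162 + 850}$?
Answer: $- \frac{138755}{506} \approx -274.22$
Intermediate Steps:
$m = -3$ ($m = 3 - 6 = -3$)
$r = - \frac{111}{506}$ ($r = - \frac{222}{1012} = \left(-222\right) \frac{1}{1012} = - \frac{111}{506} \approx -0.21937$)
$Z{\left(H,k \right)} = 34 + k$ ($Z{\left(H,k \right)} = k + 34 = 34 + k$)
$Q = - \frac{142803}{506}$ ($Q = - \frac{111}{506} - \left(-3\right) \left(-94\right) = - \frac{111}{506} - 282 = - \frac{142803}{506} \approx -282.22$)
$Q - Z{\left(26,-42 \right)} = - \frac{142803}{506} - \left(34 - 42\right) = - \frac{142803}{506} - -8 = - \frac{142803}{506} + 8 = - \frac{138755}{506}$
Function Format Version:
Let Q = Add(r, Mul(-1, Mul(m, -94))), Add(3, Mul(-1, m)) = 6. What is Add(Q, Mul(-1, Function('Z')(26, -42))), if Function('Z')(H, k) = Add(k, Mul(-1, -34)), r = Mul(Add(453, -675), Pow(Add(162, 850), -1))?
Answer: Rational(-138755, 506) ≈ -274.22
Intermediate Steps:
m = -3 (m = Add(3, Mul(-1, 6)) = Add(3, -6) = -3)
r = Rational(-111, 506) (r = Mul(-222, Pow(1012, -1)) = Mul(-222, Rational(1, 1012)) = Rational(-111, 506) ≈ -0.21937)
Function('Z')(H, k) = Add(34, k) (Function('Z')(H, k) = Add(k, 34) = Add(34, k))
Q = Rational(-142803, 506) (Q = Add(Rational(-111, 506), Mul(-1, Mul(-3, -94))) = Add(Rational(-111, 506), Mul(-1, 282)) = Add(Rational(-111, 506), -282) = Rational(-142803, 506) ≈ -282.22)
Add(Q, Mul(-1, Function('Z')(26, -42))) = Add(Rational(-142803, 506), Mul(-1, Add(34, -42))) = Add(Rational(-142803, 506), Mul(-1, -8)) = Add(Rational(-142803, 506), 8) = Rational(-138755, 506)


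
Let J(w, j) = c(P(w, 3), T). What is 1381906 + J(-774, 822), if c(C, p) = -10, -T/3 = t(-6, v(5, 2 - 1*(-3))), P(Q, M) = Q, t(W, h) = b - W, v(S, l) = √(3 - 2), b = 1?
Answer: 1381896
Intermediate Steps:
v(S, l) = 1 (v(S, l) = √1 = 1)
t(W, h) = 1 - W
T = -21 (T = -3*(1 - 1*(-6)) = -3*(1 + 6) = -3*7 = -21)
J(w, j) = -10
1381906 + J(-774, 822) = 1381906 - 10 = 1381896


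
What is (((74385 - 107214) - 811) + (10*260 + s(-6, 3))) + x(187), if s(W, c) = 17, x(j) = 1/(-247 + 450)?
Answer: -6297668/203 ≈ -31023.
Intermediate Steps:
x(j) = 1/203
(((74385 - 107214) - 811) + (10*260 + s(-6, 3))) + x(187) = (((74385 - 107214) - 811) + (10*260 + 17)) + 1/203 = ((-32829 - 811) + (2600 + 17)) + 1/203 = (-33640 + 2617) + 1/203 = -31023 + 1/203 = -6297668/203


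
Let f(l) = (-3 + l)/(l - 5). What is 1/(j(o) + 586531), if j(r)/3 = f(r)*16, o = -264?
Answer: 269/157789655 ≈ 1.7048e-6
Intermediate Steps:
f(l) = (-3 + l)/(-5 + l)
j(r) = 48*(-3 + r)/(-5 + r) (j(r) = 3*(((-3 + r)/(-5 + r))*16) = 3*(16*(-3 + r)/(-5 + r)) = 48*(-3 + r)/(-5 + r))
1/(j(o) + 586531) = 1/(48*(-3 - 264)/(-5 - 264) + 586531) = 1/(48*(-267)/(-269) + 586531) = 1/(48*(-1/269)*(-267) + 586531) = 1/(12816/269 + 586531) = 1/(157789655/269) = 269/157789655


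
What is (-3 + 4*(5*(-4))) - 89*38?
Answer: -3465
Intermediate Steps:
(-3 + 4*(5*(-4))) - 89*38 = (-3 + 4*(-20)) - 3382 = (-3 - 80) - 3382 = -83 - 3382 = -3465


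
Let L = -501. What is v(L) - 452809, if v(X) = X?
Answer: -453310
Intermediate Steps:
v(L) - 452809 = -501 - 452809 = -453310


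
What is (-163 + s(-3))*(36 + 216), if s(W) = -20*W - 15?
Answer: -29736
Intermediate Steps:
s(W) = -15 - 20*W
(-163 + s(-3))*(36 + 216) = (-163 + (-15 - 20*(-3)))*(36 + 216) = (-163 + (-15 + 60))*252 = (-163 + 45)*252 = -118*252 = -29736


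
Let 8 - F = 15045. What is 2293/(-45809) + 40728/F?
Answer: -1900188793/688829933 ≈ -2.7586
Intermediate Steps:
F = -15037 (F = 8 - 1*15045 = 8 - 15045 = -15037)
2293/(-45809) + 40728/F = 2293/(-45809) + 40728/(-15037) = 2293*(-1/45809) + 40728*(-1/15037) = -2293/45809 - 40728/15037 = -1900188793/688829933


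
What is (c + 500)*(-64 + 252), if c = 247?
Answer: 140436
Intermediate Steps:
(c + 500)*(-64 + 252) = (247 + 500)*(-64 + 252) = 747*188 = 140436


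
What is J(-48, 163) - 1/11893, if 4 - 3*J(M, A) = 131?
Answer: -1510414/35679 ≈ -42.333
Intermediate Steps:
J(M, A) = -127/3 (J(M, A) = 4/3 - ⅓*131 = 4/3 - 131/3 = -127/3)
J(-48, 163) - 1/11893 = -127/3 - 1/11893 = -1510414/35679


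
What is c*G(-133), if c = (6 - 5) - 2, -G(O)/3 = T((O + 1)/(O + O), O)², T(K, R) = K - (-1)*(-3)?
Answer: 332667/17689 ≈ 18.806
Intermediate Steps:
T(K, R) = -3 + K (T(K, R) = K - 1*3 = K - 3 = -3 + K)
G(O) = -3*(-3 + (1 + O)/(2*O))² (G(O) = -3*(-3 + (O + 1)/(O + O))² = -3*(-3 + (1 + O)/((2*O)))² = -3*(-3 + (1 + O)*(1/(2*O)))² = -3*(-3 + (1 + O)/(2*O))²)
c = -1 (c = 1 - 2 = -1)
c*G(-133) = -(-3)*(-1 + 5*(-133))²/(4*(-133)²) = -(-3)*(-1 - 665)²/(4*17689) = -(-3)*(-666)²/(4*17689) = -(-3)*443556/(4*17689) = -1*(-332667/17689) = 332667/17689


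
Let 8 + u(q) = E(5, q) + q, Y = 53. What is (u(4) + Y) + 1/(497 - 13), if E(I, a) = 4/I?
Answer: 120521/2420 ≈ 49.802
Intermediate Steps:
u(q) = -36/5 + q (u(q) = -8 + (4/5 + q) = -8 + (4*(⅕) + q) = -8 + (⅘ + q) = -36/5 + q)
(u(4) + Y) + 1/(497 - 13) = ((-36/5 + 4) + 53) + 1/(497 - 13) = (-16/5 + 53) + 1/484 = 249/5 + 1/484 = 120521/2420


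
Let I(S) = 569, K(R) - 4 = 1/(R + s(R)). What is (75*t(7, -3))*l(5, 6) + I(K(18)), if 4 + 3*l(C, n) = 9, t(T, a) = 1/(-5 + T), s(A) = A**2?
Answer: 1263/2 ≈ 631.50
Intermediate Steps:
K(R) = 4 + 1/(R + R**2)
l(C, n) = 5/3 (l(C, n) = -4/3 + (1/3)*9 = -4/3 + 3 = 5/3)
(75*t(7, -3))*l(5, 6) + I(K(18)) = (75/(-5 + 7))*(5/3) + 569 = (75/2)*(5/3) + 569 = 125/2 + 569 = 1263/2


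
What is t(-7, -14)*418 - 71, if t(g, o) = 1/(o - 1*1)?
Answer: -1483/15 ≈ -98.867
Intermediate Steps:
t(g, o) = 1/(-1 + o) (t(g, o) = 1/(o - 1) = 1/(-1 + o))
t(-7, -14)*418 - 71 = 418/(-1 - 14) - 71 = 418/(-15) - 71 = -1/15*418 - 71 = -418/15 - 71 = -1483/15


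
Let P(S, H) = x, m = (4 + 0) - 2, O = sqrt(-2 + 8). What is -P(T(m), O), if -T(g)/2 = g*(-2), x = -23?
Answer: 23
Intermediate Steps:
O = sqrt(6) ≈ 2.4495
m = 2 (m = 4 - 2 = 2)
T(g) = 4*g (T(g) = -2*g*(-2) = -(-4)*g = 4*g)
P(S, H) = -23
-P(T(m), O) = -1*(-23) = 23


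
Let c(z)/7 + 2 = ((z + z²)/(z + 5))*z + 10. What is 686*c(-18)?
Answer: 26948824/13 ≈ 2.0730e+6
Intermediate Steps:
c(z) = 56 + 7*z*(z + z²)/(5 + z) (c(z) = -14 + 7*(((z + z²)/(z + 5))*z + 10) = -14 + 7*(((z + z²)/(5 + z))*z + 10) = -14 + 7*(z*(z + z²)/(5 + z) + 10) = -14 + 7*(10 + z*(z + z²)/(5 + z)) = -14 + (70 + 7*z*(z + z²)/(5 + z)) = 56 + 7*z*(z + z²)/(5 + z))
686*c(-18) = 686*(7*(40 + (-18)² + (-18)³ + 8*(-18))/(5 - 18)) = 686*(7*(40 + 324 - 5832 - 144)/(-13)) = 686*(7*(-1/13)*(-5612)) = 686*(39284/13) = 26948824/13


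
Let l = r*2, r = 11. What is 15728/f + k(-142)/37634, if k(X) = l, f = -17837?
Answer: -295757569/335638829 ≈ -0.88118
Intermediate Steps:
l = 22 (l = 11*2 = 22)
k(X) = 22
15728/f + k(-142)/37634 = 15728/(-17837) + 22/37634 = 15728*(-1/17837) + 22*(1/37634) = -15728/17837 + 11/18817 = -295757569/335638829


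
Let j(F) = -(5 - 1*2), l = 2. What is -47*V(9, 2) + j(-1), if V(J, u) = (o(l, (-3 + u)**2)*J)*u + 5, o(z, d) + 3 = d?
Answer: 1454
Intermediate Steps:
o(z, d) = -3 + d
V(J, u) = 5 + J*u*(-3 + (-3 + u)**2) (V(J, u) = ((-3 + (-3 + u)**2)*J)*u + 5 = (J*(-3 + (-3 + u)**2))*u + 5 = J*u*(-3 + (-3 + u)**2) + 5 = 5 + J*u*(-3 + (-3 + u)**2))
j(F) = -3 (j(F) = -(5 - 2) = -1*3 = -3)
-47*V(9, 2) + j(-1) = -47*(5 + 9*2*(-3 + (-3 + 2)**2)) - 3 = -47*(5 + 9*2*(-3 + (-1)**2)) - 3 = -47*(5 + 9*2*(-3 + 1)) - 3 = -47*(5 + 9*2*(-2)) - 3 = -47*(5 - 36) - 3 = -47*(-31) - 3 = 1457 - 3 = 1454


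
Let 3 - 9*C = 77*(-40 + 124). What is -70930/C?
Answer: 42558/431 ≈ 98.742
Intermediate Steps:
C = -2155/3 (C = 1/3 - 77*(-40 + 124)/9 = 1/3 - 77*84/9 = 1/3 - 1/9*6468 = 1/3 - 2156/3 = -2155/3 ≈ -718.33)
-70930/C = -70930/(-2155/3) = -70930*(-3/2155) = 42558/431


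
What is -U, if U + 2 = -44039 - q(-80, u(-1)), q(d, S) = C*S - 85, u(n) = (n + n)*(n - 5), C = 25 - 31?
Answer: 43884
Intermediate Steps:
C = -6
u(n) = 2*n*(-5 + n) (u(n) = (2*n)*(-5 + n) = 2*n*(-5 + n))
q(d, S) = -85 - 6*S (q(d, S) = -6*S - 85 = -85 - 6*S)
U = -43884 (U = -2 + (-44039 - (-85 - 12*(-1)*(-5 - 1))) = -2 + (-44039 - (-85 - 12*(-1)*(-6))) = -2 + (-44039 - (-85 - 6*12)) = -2 + (-44039 - (-85 - 72)) = -2 + (-44039 - 1*(-157)) = -2 + (-44039 + 157) = -2 - 43882 = -43884)
-U = -1*(-43884) = 43884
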